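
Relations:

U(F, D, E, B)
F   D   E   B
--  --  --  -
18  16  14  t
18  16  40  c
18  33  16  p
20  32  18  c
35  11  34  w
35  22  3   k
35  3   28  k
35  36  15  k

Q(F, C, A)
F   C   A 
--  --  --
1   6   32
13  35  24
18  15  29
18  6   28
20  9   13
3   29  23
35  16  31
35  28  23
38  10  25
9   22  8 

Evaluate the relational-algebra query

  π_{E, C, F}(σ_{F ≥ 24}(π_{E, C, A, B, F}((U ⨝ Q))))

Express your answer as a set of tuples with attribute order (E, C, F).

{(15, 16, 35), (15, 28, 35), (28, 16, 35), (28, 28, 35), (3, 16, 35), (3, 28, 35), (34, 16, 35), (34, 28, 35)}

Joining U and Q on F yields {(18, 16, 14, t, 15, 29), (18, 16, 14, t, 6, 28), (18, 16, 40, c, 15, 29), (18, 16, 40, c, 6, 28), (18, 33, 16, p, 15, 29), (18, 33, 16, p, 6, 28), (20, 32, 18, c, 9, 13), (35, 11, 34, w, 16, 31), (35, 11, 34, w, 28, 23), (35, 22, 3, k, 16, 31), (35, 22, 3, k, 28, 23), (35, 3, 28, k, 16, 31), (35, 3, 28, k, 28, 23), (35, 36, 15, k, 16, 31), (35, 36, 15, k, 28, 23)}.
π_{E, C, A, B, F} gives {(14, 15, 29, t, 18), (14, 6, 28, t, 18), (15, 16, 31, k, 35), (15, 28, 23, k, 35), (16, 15, 29, p, 18), (16, 6, 28, p, 18), (18, 9, 13, c, 20), (28, 16, 31, k, 35), (28, 28, 23, k, 35), (3, 16, 31, k, 35), (3, 28, 23, k, 35), (34, 16, 31, w, 35), (34, 28, 23, w, 35), (40, 15, 29, c, 18), (40, 6, 28, c, 18)}.
σ[F ≥ 24]: keep tuples satisfying F ≥ 24 → {(15, 16, 31, k, 35), (15, 28, 23, k, 35), (28, 16, 31, k, 35), (28, 28, 23, k, 35), (3, 16, 31, k, 35), (3, 28, 23, k, 35), (34, 16, 31, w, 35), (34, 28, 23, w, 35)}
π_{E, C, F} gives {(15, 16, 35), (15, 28, 35), (28, 16, 35), (28, 28, 35), (3, 16, 35), (3, 28, 35), (34, 16, 35), (34, 28, 35)}.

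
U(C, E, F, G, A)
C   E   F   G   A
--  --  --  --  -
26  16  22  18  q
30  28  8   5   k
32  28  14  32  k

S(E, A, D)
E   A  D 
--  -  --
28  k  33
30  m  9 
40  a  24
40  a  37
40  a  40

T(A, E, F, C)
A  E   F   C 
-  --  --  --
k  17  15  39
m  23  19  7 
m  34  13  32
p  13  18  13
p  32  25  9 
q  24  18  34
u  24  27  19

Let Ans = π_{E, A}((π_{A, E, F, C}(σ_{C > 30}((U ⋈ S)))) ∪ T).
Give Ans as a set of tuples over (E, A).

Natural join on E, A: {(30, 28, 8, 5, k, 33), (32, 28, 14, 32, k, 33)}
Filtering on C > 30 leaves {(32, 28, 14, 32, k, 33)}.
Projecting to A, E, F, C: {(k, 28, 14, 32)}
Taking the union: {(k, 17, 15, 39), (k, 28, 14, 32), (m, 23, 19, 7), (m, 34, 13, 32), (p, 13, 18, 13), (p, 32, 25, 9), (q, 24, 18, 34), (u, 24, 27, 19)}
Projecting to E, A: {(13, p), (17, k), (23, m), (24, q), (24, u), (28, k), (32, p), (34, m)}

{(13, p), (17, k), (23, m), (24, q), (24, u), (28, k), (32, p), (34, m)}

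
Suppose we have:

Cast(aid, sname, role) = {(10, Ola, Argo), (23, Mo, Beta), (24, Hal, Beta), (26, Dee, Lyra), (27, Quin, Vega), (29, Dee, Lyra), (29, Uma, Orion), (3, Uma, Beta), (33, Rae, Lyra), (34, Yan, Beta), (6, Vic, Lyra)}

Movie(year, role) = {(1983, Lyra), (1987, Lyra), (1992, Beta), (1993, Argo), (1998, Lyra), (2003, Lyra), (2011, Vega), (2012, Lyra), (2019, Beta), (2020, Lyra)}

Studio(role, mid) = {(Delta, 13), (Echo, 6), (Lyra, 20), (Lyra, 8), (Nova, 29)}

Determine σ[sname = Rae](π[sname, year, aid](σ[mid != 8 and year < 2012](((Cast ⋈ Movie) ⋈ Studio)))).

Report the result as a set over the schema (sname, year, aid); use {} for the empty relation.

Cast ⋈ Movie (natural join on role): {(10, Ola, Argo, 1993), (23, Mo, Beta, 1992), (23, Mo, Beta, 2019), (24, Hal, Beta, 1992), (24, Hal, Beta, 2019), (26, Dee, Lyra, 1983), (26, Dee, Lyra, 1987), (26, Dee, Lyra, 1998), (26, Dee, Lyra, 2003), (26, Dee, Lyra, 2012), (26, Dee, Lyra, 2020), (27, Quin, Vega, 2011), (29, Dee, Lyra, 1983), (29, Dee, Lyra, 1987), (29, Dee, Lyra, 1998), (29, Dee, Lyra, 2003), (29, Dee, Lyra, 2012), (29, Dee, Lyra, 2020), (3, Uma, Beta, 1992), (3, Uma, Beta, 2019), (33, Rae, Lyra, 1983), (33, Rae, Lyra, 1987), (33, Rae, Lyra, 1998), (33, Rae, Lyra, 2003), (33, Rae, Lyra, 2012), (33, Rae, Lyra, 2020), (34, Yan, Beta, 1992), (34, Yan, Beta, 2019), (6, Vic, Lyra, 1983), (6, Vic, Lyra, 1987), (6, Vic, Lyra, 1998), (6, Vic, Lyra, 2003), (6, Vic, Lyra, 2012), (6, Vic, Lyra, 2020)}
(Cast ⋈ Movie) ⋈ Studio (natural join on role): {(26, Dee, Lyra, 1983, 20), (26, Dee, Lyra, 1983, 8), (26, Dee, Lyra, 1987, 20), (26, Dee, Lyra, 1987, 8), (26, Dee, Lyra, 1998, 20), (26, Dee, Lyra, 1998, 8), (26, Dee, Lyra, 2003, 20), (26, Dee, Lyra, 2003, 8), (26, Dee, Lyra, 2012, 20), (26, Dee, Lyra, 2012, 8), (26, Dee, Lyra, 2020, 20), (26, Dee, Lyra, 2020, 8), (29, Dee, Lyra, 1983, 20), (29, Dee, Lyra, 1983, 8), (29, Dee, Lyra, 1987, 20), (29, Dee, Lyra, 1987, 8), (29, Dee, Lyra, 1998, 20), (29, Dee, Lyra, 1998, 8), (29, Dee, Lyra, 2003, 20), (29, Dee, Lyra, 2003, 8), (29, Dee, Lyra, 2012, 20), (29, Dee, Lyra, 2012, 8), (29, Dee, Lyra, 2020, 20), (29, Dee, Lyra, 2020, 8), (33, Rae, Lyra, 1983, 20), (33, Rae, Lyra, 1983, 8), (33, Rae, Lyra, 1987, 20), (33, Rae, Lyra, 1987, 8), (33, Rae, Lyra, 1998, 20), (33, Rae, Lyra, 1998, 8), (33, Rae, Lyra, 2003, 20), (33, Rae, Lyra, 2003, 8), (33, Rae, Lyra, 2012, 20), (33, Rae, Lyra, 2012, 8), (33, Rae, Lyra, 2020, 20), (33, Rae, Lyra, 2020, 8), (6, Vic, Lyra, 1983, 20), (6, Vic, Lyra, 1983, 8), (6, Vic, Lyra, 1987, 20), (6, Vic, Lyra, 1987, 8), (6, Vic, Lyra, 1998, 20), (6, Vic, Lyra, 1998, 8), (6, Vic, Lyra, 2003, 20), (6, Vic, Lyra, 2003, 8), (6, Vic, Lyra, 2012, 20), (6, Vic, Lyra, 2012, 8), (6, Vic, Lyra, 2020, 20), (6, Vic, Lyra, 2020, 8)}
σ[mid != 8 and year < 2012]: keep tuples satisfying mid != 8 and year < 2012 → {(26, Dee, Lyra, 1983, 20), (26, Dee, Lyra, 1987, 20), (26, Dee, Lyra, 1998, 20), (26, Dee, Lyra, 2003, 20), (29, Dee, Lyra, 1983, 20), (29, Dee, Lyra, 1987, 20), (29, Dee, Lyra, 1998, 20), (29, Dee, Lyra, 2003, 20), (33, Rae, Lyra, 1983, 20), (33, Rae, Lyra, 1987, 20), (33, Rae, Lyra, 1998, 20), (33, Rae, Lyra, 2003, 20), (6, Vic, Lyra, 1983, 20), (6, Vic, Lyra, 1987, 20), (6, Vic, Lyra, 1998, 20), (6, Vic, Lyra, 2003, 20)}
π_{sname, year, aid} gives {(Dee, 1983, 26), (Dee, 1983, 29), (Dee, 1987, 26), (Dee, 1987, 29), (Dee, 1998, 26), (Dee, 1998, 29), (Dee, 2003, 26), (Dee, 2003, 29), (Rae, 1983, 33), (Rae, 1987, 33), (Rae, 1998, 33), (Rae, 2003, 33), (Vic, 1983, 6), (Vic, 1987, 6), (Vic, 1998, 6), (Vic, 2003, 6)}.
σ[sname = Rae]: keep tuples satisfying sname = Rae → {(Rae, 1983, 33), (Rae, 1987, 33), (Rae, 1998, 33), (Rae, 2003, 33)}

{(Rae, 1983, 33), (Rae, 1987, 33), (Rae, 1998, 33), (Rae, 2003, 33)}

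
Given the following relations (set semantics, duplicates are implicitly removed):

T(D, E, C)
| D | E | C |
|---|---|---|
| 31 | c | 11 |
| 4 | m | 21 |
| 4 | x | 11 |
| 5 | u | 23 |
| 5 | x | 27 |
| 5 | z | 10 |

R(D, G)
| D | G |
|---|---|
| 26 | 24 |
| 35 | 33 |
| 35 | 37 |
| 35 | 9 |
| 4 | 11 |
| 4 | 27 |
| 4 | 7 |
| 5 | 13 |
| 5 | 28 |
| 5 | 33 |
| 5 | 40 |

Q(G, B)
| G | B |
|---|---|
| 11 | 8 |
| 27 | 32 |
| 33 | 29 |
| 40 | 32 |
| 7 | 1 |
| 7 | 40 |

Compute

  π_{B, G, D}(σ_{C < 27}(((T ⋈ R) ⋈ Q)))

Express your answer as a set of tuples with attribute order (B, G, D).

{(1, 7, 4), (29, 33, 5), (32, 27, 4), (32, 40, 5), (40, 7, 4), (8, 11, 4)}

Natural join on D: {(4, m, 21, 11), (4, m, 21, 27), (4, m, 21, 7), (4, x, 11, 11), (4, x, 11, 27), (4, x, 11, 7), (5, u, 23, 13), (5, u, 23, 28), (5, u, 23, 33), (5, u, 23, 40), (5, x, 27, 13), (5, x, 27, 28), (5, x, 27, 33), (5, x, 27, 40), (5, z, 10, 13), (5, z, 10, 28), (5, z, 10, 33), (5, z, 10, 40)}
Natural join on G: {(4, m, 21, 11, 8), (4, m, 21, 27, 32), (4, m, 21, 7, 1), (4, m, 21, 7, 40), (4, x, 11, 11, 8), (4, x, 11, 27, 32), (4, x, 11, 7, 1), (4, x, 11, 7, 40), (5, u, 23, 33, 29), (5, u, 23, 40, 32), (5, x, 27, 33, 29), (5, x, 27, 40, 32), (5, z, 10, 33, 29), (5, z, 10, 40, 32)}
Apply σ_{C < 27}; surviving tuples: {(4, m, 21, 11, 8), (4, m, 21, 27, 32), (4, m, 21, 7, 1), (4, m, 21, 7, 40), (4, x, 11, 11, 8), (4, x, 11, 27, 32), (4, x, 11, 7, 1), (4, x, 11, 7, 40), (5, u, 23, 33, 29), (5, u, 23, 40, 32), (5, z, 10, 33, 29), (5, z, 10, 40, 32)}
Projecting to B, G, D (6 duplicate(s) eliminated): {(1, 7, 4), (29, 33, 5), (32, 27, 4), (32, 40, 5), (40, 7, 4), (8, 11, 4)}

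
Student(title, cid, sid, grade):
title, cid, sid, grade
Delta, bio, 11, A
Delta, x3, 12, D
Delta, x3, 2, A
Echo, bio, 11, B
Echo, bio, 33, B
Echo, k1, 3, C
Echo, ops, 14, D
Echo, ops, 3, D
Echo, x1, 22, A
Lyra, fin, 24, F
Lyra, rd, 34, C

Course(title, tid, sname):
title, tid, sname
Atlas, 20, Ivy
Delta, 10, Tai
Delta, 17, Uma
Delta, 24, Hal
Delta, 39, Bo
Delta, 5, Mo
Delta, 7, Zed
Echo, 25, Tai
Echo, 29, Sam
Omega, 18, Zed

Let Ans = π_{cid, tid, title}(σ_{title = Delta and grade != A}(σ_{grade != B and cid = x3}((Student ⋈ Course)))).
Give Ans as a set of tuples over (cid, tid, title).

{(x3, 10, Delta), (x3, 17, Delta), (x3, 24, Delta), (x3, 39, Delta), (x3, 5, Delta), (x3, 7, Delta)}

Student ⋈ Course (natural join on title): {(Delta, bio, 11, A, 10, Tai), (Delta, bio, 11, A, 17, Uma), (Delta, bio, 11, A, 24, Hal), (Delta, bio, 11, A, 39, Bo), (Delta, bio, 11, A, 5, Mo), (Delta, bio, 11, A, 7, Zed), (Delta, x3, 12, D, 10, Tai), (Delta, x3, 12, D, 17, Uma), (Delta, x3, 12, D, 24, Hal), (Delta, x3, 12, D, 39, Bo), (Delta, x3, 12, D, 5, Mo), (Delta, x3, 12, D, 7, Zed), (Delta, x3, 2, A, 10, Tai), (Delta, x3, 2, A, 17, Uma), (Delta, x3, 2, A, 24, Hal), (Delta, x3, 2, A, 39, Bo), (Delta, x3, 2, A, 5, Mo), (Delta, x3, 2, A, 7, Zed), (Echo, bio, 11, B, 25, Tai), (Echo, bio, 11, B, 29, Sam), (Echo, bio, 33, B, 25, Tai), (Echo, bio, 33, B, 29, Sam), (Echo, k1, 3, C, 25, Tai), (Echo, k1, 3, C, 29, Sam), (Echo, ops, 14, D, 25, Tai), (Echo, ops, 14, D, 29, Sam), (Echo, ops, 3, D, 25, Tai), (Echo, ops, 3, D, 29, Sam), (Echo, x1, 22, A, 25, Tai), (Echo, x1, 22, A, 29, Sam)}
Filtering on grade != B and cid = x3 leaves {(Delta, x3, 12, D, 10, Tai), (Delta, x3, 12, D, 17, Uma), (Delta, x3, 12, D, 24, Hal), (Delta, x3, 12, D, 39, Bo), (Delta, x3, 12, D, 5, Mo), (Delta, x3, 12, D, 7, Zed), (Delta, x3, 2, A, 10, Tai), (Delta, x3, 2, A, 17, Uma), (Delta, x3, 2, A, 24, Hal), (Delta, x3, 2, A, 39, Bo), (Delta, x3, 2, A, 5, Mo), (Delta, x3, 2, A, 7, Zed)}.
Filtering on title = Delta and grade != A leaves {(Delta, x3, 12, D, 10, Tai), (Delta, x3, 12, D, 17, Uma), (Delta, x3, 12, D, 24, Hal), (Delta, x3, 12, D, 39, Bo), (Delta, x3, 12, D, 5, Mo), (Delta, x3, 12, D, 7, Zed)}.
Keep only column(s) cid, tid, title: {(x3, 10, Delta), (x3, 17, Delta), (x3, 24, Delta), (x3, 39, Delta), (x3, 5, Delta), (x3, 7, Delta)}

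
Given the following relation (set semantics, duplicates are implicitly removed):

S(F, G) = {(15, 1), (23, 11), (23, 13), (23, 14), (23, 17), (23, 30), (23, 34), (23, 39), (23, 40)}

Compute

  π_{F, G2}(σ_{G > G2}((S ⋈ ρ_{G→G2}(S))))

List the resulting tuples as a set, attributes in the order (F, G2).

{(23, 11), (23, 13), (23, 14), (23, 17), (23, 30), (23, 34), (23, 39)}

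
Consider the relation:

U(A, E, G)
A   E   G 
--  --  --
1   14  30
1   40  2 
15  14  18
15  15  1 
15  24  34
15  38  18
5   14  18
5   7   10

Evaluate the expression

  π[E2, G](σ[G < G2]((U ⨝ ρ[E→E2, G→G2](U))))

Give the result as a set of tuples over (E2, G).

ρ[E→E2, G→G2]: schema becomes (A, E2, G2); tuples unchanged.
U ⋈ ρ[E→E2, G→G2](U) (natural join on A): {(1, 14, 30, 14, 30), (1, 14, 30, 40, 2), (1, 40, 2, 14, 30), (1, 40, 2, 40, 2), (15, 14, 18, 14, 18), (15, 14, 18, 15, 1), (15, 14, 18, 24, 34), (15, 14, 18, 38, 18), (15, 15, 1, 14, 18), (15, 15, 1, 15, 1), (15, 15, 1, 24, 34), (15, 15, 1, 38, 18), (15, 24, 34, 14, 18), (15, 24, 34, 15, 1), (15, 24, 34, 24, 34), (15, 24, 34, 38, 18), (15, 38, 18, 14, 18), (15, 38, 18, 15, 1), (15, 38, 18, 24, 34), (15, 38, 18, 38, 18), (5, 14, 18, 14, 18), (5, 14, 18, 7, 10), (5, 7, 10, 14, 18), (5, 7, 10, 7, 10)}
Selection G < G2: {(1, 40, 2, 14, 30), (15, 14, 18, 24, 34), (15, 15, 1, 14, 18), (15, 15, 1, 24, 34), (15, 15, 1, 38, 18), (15, 38, 18, 24, 34), (5, 7, 10, 14, 18)}
π_{E2, G} gives {(14, 1), (14, 10), (14, 2), (24, 1), (24, 18), (38, 1)} (1 duplicate(s) eliminated).

{(14, 1), (14, 10), (14, 2), (24, 1), (24, 18), (38, 1)}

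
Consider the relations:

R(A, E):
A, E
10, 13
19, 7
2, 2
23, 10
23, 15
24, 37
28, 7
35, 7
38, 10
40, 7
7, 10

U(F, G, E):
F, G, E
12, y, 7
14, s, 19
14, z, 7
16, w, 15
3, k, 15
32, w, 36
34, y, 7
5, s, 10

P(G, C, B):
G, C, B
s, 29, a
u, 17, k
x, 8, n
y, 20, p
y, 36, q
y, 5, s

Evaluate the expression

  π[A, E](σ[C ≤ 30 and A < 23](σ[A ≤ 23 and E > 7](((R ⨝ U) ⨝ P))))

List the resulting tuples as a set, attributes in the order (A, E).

{(7, 10)}

Natural join on E: {(19, 7, 12, y), (19, 7, 14, z), (19, 7, 34, y), (23, 10, 5, s), (23, 15, 16, w), (23, 15, 3, k), (28, 7, 12, y), (28, 7, 14, z), (28, 7, 34, y), (35, 7, 12, y), (35, 7, 14, z), (35, 7, 34, y), (38, 10, 5, s), (40, 7, 12, y), (40, 7, 14, z), (40, 7, 34, y), (7, 10, 5, s)}
Natural join on G: {(19, 7, 12, y, 20, p), (19, 7, 12, y, 36, q), (19, 7, 12, y, 5, s), (19, 7, 34, y, 20, p), (19, 7, 34, y, 36, q), (19, 7, 34, y, 5, s), (23, 10, 5, s, 29, a), (28, 7, 12, y, 20, p), (28, 7, 12, y, 36, q), (28, 7, 12, y, 5, s), (28, 7, 34, y, 20, p), (28, 7, 34, y, 36, q), (28, 7, 34, y, 5, s), (35, 7, 12, y, 20, p), (35, 7, 12, y, 36, q), (35, 7, 12, y, 5, s), (35, 7, 34, y, 20, p), (35, 7, 34, y, 36, q), (35, 7, 34, y, 5, s), (38, 10, 5, s, 29, a), (40, 7, 12, y, 20, p), (40, 7, 12, y, 36, q), (40, 7, 12, y, 5, s), (40, 7, 34, y, 20, p), (40, 7, 34, y, 36, q), (40, 7, 34, y, 5, s), (7, 10, 5, s, 29, a)}
Apply σ_{A ≤ 23 and E > 7}; surviving tuples: {(23, 10, 5, s, 29, a), (7, 10, 5, s, 29, a)}
Apply σ_{C ≤ 30 and A < 23}; surviving tuples: {(7, 10, 5, s, 29, a)}
Projecting to A, E: {(7, 10)}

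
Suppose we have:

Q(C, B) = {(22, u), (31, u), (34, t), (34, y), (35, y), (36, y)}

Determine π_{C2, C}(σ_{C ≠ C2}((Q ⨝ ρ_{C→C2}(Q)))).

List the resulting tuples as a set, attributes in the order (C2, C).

ρ[C→C2]: schema becomes (C2, B); tuples unchanged.
Natural join on B: {(22, u, 22), (22, u, 31), (31, u, 22), (31, u, 31), (34, t, 34), (34, y, 34), (34, y, 35), (34, y, 36), (35, y, 34), (35, y, 35), (35, y, 36), (36, y, 34), (36, y, 35), (36, y, 36)}
Filtering on C ≠ C2 leaves {(22, u, 31), (31, u, 22), (34, y, 35), (34, y, 36), (35, y, 34), (35, y, 36), (36, y, 34), (36, y, 35)}.
Keep only column(s) C2, C: {(22, 31), (31, 22), (34, 35), (34, 36), (35, 34), (35, 36), (36, 34), (36, 35)}

{(22, 31), (31, 22), (34, 35), (34, 36), (35, 34), (35, 36), (36, 34), (36, 35)}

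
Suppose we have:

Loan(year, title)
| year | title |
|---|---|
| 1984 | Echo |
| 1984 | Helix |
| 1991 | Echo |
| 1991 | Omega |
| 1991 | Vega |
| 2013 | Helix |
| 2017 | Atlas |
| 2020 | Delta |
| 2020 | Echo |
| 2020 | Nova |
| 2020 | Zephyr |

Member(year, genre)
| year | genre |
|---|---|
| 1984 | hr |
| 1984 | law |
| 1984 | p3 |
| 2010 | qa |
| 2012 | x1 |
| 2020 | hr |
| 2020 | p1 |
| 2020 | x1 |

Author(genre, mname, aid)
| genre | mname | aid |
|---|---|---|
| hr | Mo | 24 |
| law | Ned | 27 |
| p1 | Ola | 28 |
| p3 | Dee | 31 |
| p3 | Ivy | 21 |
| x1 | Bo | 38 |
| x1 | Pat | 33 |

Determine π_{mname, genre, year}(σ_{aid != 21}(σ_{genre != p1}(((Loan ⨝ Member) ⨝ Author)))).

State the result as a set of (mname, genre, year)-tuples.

Natural join on year: {(1984, Echo, hr), (1984, Echo, law), (1984, Echo, p3), (1984, Helix, hr), (1984, Helix, law), (1984, Helix, p3), (2020, Delta, hr), (2020, Delta, p1), (2020, Delta, x1), (2020, Echo, hr), (2020, Echo, p1), (2020, Echo, x1), (2020, Nova, hr), (2020, Nova, p1), (2020, Nova, x1), (2020, Zephyr, hr), (2020, Zephyr, p1), (2020, Zephyr, x1)}
Natural join on genre: {(1984, Echo, hr, Mo, 24), (1984, Echo, law, Ned, 27), (1984, Echo, p3, Dee, 31), (1984, Echo, p3, Ivy, 21), (1984, Helix, hr, Mo, 24), (1984, Helix, law, Ned, 27), (1984, Helix, p3, Dee, 31), (1984, Helix, p3, Ivy, 21), (2020, Delta, hr, Mo, 24), (2020, Delta, p1, Ola, 28), (2020, Delta, x1, Bo, 38), (2020, Delta, x1, Pat, 33), (2020, Echo, hr, Mo, 24), (2020, Echo, p1, Ola, 28), (2020, Echo, x1, Bo, 38), (2020, Echo, x1, Pat, 33), (2020, Nova, hr, Mo, 24), (2020, Nova, p1, Ola, 28), (2020, Nova, x1, Bo, 38), (2020, Nova, x1, Pat, 33), (2020, Zephyr, hr, Mo, 24), (2020, Zephyr, p1, Ola, 28), (2020, Zephyr, x1, Bo, 38), (2020, Zephyr, x1, Pat, 33)}
σ[genre != p1]: keep tuples satisfying genre != p1 → {(1984, Echo, hr, Mo, 24), (1984, Echo, law, Ned, 27), (1984, Echo, p3, Dee, 31), (1984, Echo, p3, Ivy, 21), (1984, Helix, hr, Mo, 24), (1984, Helix, law, Ned, 27), (1984, Helix, p3, Dee, 31), (1984, Helix, p3, Ivy, 21), (2020, Delta, hr, Mo, 24), (2020, Delta, x1, Bo, 38), (2020, Delta, x1, Pat, 33), (2020, Echo, hr, Mo, 24), (2020, Echo, x1, Bo, 38), (2020, Echo, x1, Pat, 33), (2020, Nova, hr, Mo, 24), (2020, Nova, x1, Bo, 38), (2020, Nova, x1, Pat, 33), (2020, Zephyr, hr, Mo, 24), (2020, Zephyr, x1, Bo, 38), (2020, Zephyr, x1, Pat, 33)}
σ[aid != 21]: keep tuples satisfying aid != 21 → {(1984, Echo, hr, Mo, 24), (1984, Echo, law, Ned, 27), (1984, Echo, p3, Dee, 31), (1984, Helix, hr, Mo, 24), (1984, Helix, law, Ned, 27), (1984, Helix, p3, Dee, 31), (2020, Delta, hr, Mo, 24), (2020, Delta, x1, Bo, 38), (2020, Delta, x1, Pat, 33), (2020, Echo, hr, Mo, 24), (2020, Echo, x1, Bo, 38), (2020, Echo, x1, Pat, 33), (2020, Nova, hr, Mo, 24), (2020, Nova, x1, Bo, 38), (2020, Nova, x1, Pat, 33), (2020, Zephyr, hr, Mo, 24), (2020, Zephyr, x1, Bo, 38), (2020, Zephyr, x1, Pat, 33)}
π_{mname, genre, year} gives {(Bo, x1, 2020), (Dee, p3, 1984), (Mo, hr, 1984), (Mo, hr, 2020), (Ned, law, 1984), (Pat, x1, 2020)} (12 duplicate(s) eliminated).

{(Bo, x1, 2020), (Dee, p3, 1984), (Mo, hr, 1984), (Mo, hr, 2020), (Ned, law, 1984), (Pat, x1, 2020)}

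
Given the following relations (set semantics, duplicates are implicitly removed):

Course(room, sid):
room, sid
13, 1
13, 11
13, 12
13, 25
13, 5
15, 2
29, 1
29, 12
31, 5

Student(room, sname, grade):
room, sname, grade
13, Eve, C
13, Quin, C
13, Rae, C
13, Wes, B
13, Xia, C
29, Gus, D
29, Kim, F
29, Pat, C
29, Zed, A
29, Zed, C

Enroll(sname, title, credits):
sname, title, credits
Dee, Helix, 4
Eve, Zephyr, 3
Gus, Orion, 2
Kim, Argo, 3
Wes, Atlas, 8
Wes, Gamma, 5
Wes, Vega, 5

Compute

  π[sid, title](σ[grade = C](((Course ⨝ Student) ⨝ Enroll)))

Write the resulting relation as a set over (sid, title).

Natural join on room: {(13, 1, Eve, C), (13, 1, Quin, C), (13, 1, Rae, C), (13, 1, Wes, B), (13, 1, Xia, C), (13, 11, Eve, C), (13, 11, Quin, C), (13, 11, Rae, C), (13, 11, Wes, B), (13, 11, Xia, C), (13, 12, Eve, C), (13, 12, Quin, C), (13, 12, Rae, C), (13, 12, Wes, B), (13, 12, Xia, C), (13, 25, Eve, C), (13, 25, Quin, C), (13, 25, Rae, C), (13, 25, Wes, B), (13, 25, Xia, C), (13, 5, Eve, C), (13, 5, Quin, C), (13, 5, Rae, C), (13, 5, Wes, B), (13, 5, Xia, C), (29, 1, Gus, D), (29, 1, Kim, F), (29, 1, Pat, C), (29, 1, Zed, A), (29, 1, Zed, C), (29, 12, Gus, D), (29, 12, Kim, F), (29, 12, Pat, C), (29, 12, Zed, A), (29, 12, Zed, C)}
Natural join on sname: {(13, 1, Eve, C, Zephyr, 3), (13, 1, Wes, B, Atlas, 8), (13, 1, Wes, B, Gamma, 5), (13, 1, Wes, B, Vega, 5), (13, 11, Eve, C, Zephyr, 3), (13, 11, Wes, B, Atlas, 8), (13, 11, Wes, B, Gamma, 5), (13, 11, Wes, B, Vega, 5), (13, 12, Eve, C, Zephyr, 3), (13, 12, Wes, B, Atlas, 8), (13, 12, Wes, B, Gamma, 5), (13, 12, Wes, B, Vega, 5), (13, 25, Eve, C, Zephyr, 3), (13, 25, Wes, B, Atlas, 8), (13, 25, Wes, B, Gamma, 5), (13, 25, Wes, B, Vega, 5), (13, 5, Eve, C, Zephyr, 3), (13, 5, Wes, B, Atlas, 8), (13, 5, Wes, B, Gamma, 5), (13, 5, Wes, B, Vega, 5), (29, 1, Gus, D, Orion, 2), (29, 1, Kim, F, Argo, 3), (29, 12, Gus, D, Orion, 2), (29, 12, Kim, F, Argo, 3)}
Apply σ_{grade = C}; surviving tuples: {(13, 1, Eve, C, Zephyr, 3), (13, 11, Eve, C, Zephyr, 3), (13, 12, Eve, C, Zephyr, 3), (13, 25, Eve, C, Zephyr, 3), (13, 5, Eve, C, Zephyr, 3)}
π[sid, title]: project onto (sid, title) → {(1, Zephyr), (11, Zephyr), (12, Zephyr), (25, Zephyr), (5, Zephyr)}

{(1, Zephyr), (11, Zephyr), (12, Zephyr), (25, Zephyr), (5, Zephyr)}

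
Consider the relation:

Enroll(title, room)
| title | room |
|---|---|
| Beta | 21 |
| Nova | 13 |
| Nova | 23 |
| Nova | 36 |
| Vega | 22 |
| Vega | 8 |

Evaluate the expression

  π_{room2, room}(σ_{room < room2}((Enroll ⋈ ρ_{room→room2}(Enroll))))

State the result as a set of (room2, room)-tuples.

{(22, 8), (23, 13), (36, 13), (36, 23)}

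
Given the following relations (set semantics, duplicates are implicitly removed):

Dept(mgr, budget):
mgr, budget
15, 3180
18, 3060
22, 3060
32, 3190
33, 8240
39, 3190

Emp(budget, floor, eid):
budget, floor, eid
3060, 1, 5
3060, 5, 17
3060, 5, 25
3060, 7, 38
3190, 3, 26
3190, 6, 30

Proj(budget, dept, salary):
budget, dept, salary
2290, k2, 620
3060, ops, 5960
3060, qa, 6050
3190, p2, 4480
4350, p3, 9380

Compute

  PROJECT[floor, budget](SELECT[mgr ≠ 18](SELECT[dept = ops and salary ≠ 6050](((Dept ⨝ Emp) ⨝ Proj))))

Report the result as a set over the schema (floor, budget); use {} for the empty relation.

Joining Dept and Emp on budget yields {(18, 3060, 1, 5), (18, 3060, 5, 17), (18, 3060, 5, 25), (18, 3060, 7, 38), (22, 3060, 1, 5), (22, 3060, 5, 17), (22, 3060, 5, 25), (22, 3060, 7, 38), (32, 3190, 3, 26), (32, 3190, 6, 30), (39, 3190, 3, 26), (39, 3190, 6, 30)}.
Joining (Dept ⨝ Emp) and Proj on budget yields {(18, 3060, 1, 5, ops, 5960), (18, 3060, 1, 5, qa, 6050), (18, 3060, 5, 17, ops, 5960), (18, 3060, 5, 17, qa, 6050), (18, 3060, 5, 25, ops, 5960), (18, 3060, 5, 25, qa, 6050), (18, 3060, 7, 38, ops, 5960), (18, 3060, 7, 38, qa, 6050), (22, 3060, 1, 5, ops, 5960), (22, 3060, 1, 5, qa, 6050), (22, 3060, 5, 17, ops, 5960), (22, 3060, 5, 17, qa, 6050), (22, 3060, 5, 25, ops, 5960), (22, 3060, 5, 25, qa, 6050), (22, 3060, 7, 38, ops, 5960), (22, 3060, 7, 38, qa, 6050), (32, 3190, 3, 26, p2, 4480), (32, 3190, 6, 30, p2, 4480), (39, 3190, 3, 26, p2, 4480), (39, 3190, 6, 30, p2, 4480)}.
σ[dept = ops and salary ≠ 6050]: keep tuples satisfying dept = ops and salary ≠ 6050 → {(18, 3060, 1, 5, ops, 5960), (18, 3060, 5, 17, ops, 5960), (18, 3060, 5, 25, ops, 5960), (18, 3060, 7, 38, ops, 5960), (22, 3060, 1, 5, ops, 5960), (22, 3060, 5, 17, ops, 5960), (22, 3060, 5, 25, ops, 5960), (22, 3060, 7, 38, ops, 5960)}
σ[mgr ≠ 18]: keep tuples satisfying mgr ≠ 18 → {(22, 3060, 1, 5, ops, 5960), (22, 3060, 5, 17, ops, 5960), (22, 3060, 5, 25, ops, 5960), (22, 3060, 7, 38, ops, 5960)}
Keep only column(s) floor, budget (1 duplicate(s) eliminated): {(1, 3060), (5, 3060), (7, 3060)}

{(1, 3060), (5, 3060), (7, 3060)}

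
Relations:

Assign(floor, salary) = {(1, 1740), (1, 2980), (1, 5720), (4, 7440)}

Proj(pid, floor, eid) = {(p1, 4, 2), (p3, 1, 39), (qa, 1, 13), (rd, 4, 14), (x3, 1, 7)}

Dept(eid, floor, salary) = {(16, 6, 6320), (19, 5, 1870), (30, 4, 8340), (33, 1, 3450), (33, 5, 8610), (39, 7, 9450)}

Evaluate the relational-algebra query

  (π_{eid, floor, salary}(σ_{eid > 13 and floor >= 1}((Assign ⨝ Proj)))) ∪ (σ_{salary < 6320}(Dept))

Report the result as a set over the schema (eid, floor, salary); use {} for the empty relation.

Joining Assign and Proj on floor yields {(1, 1740, p3, 39), (1, 1740, qa, 13), (1, 1740, x3, 7), (1, 2980, p3, 39), (1, 2980, qa, 13), (1, 2980, x3, 7), (1, 5720, p3, 39), (1, 5720, qa, 13), (1, 5720, x3, 7), (4, 7440, p1, 2), (4, 7440, rd, 14)}.
σ[eid > 13 and floor >= 1]: keep tuples satisfying eid > 13 and floor >= 1 → {(1, 1740, p3, 39), (1, 2980, p3, 39), (1, 5720, p3, 39), (4, 7440, rd, 14)}
π[eid, floor, salary]: project onto (eid, floor, salary) → {(14, 4, 7440), (39, 1, 1740), (39, 1, 2980), (39, 1, 5720)}
σ[salary < 6320]: keep tuples satisfying salary < 6320 → {(19, 5, 1870), (33, 1, 3450)}
Taking the union: {(14, 4, 7440), (19, 5, 1870), (33, 1, 3450), (39, 1, 1740), (39, 1, 2980), (39, 1, 5720)}

{(14, 4, 7440), (19, 5, 1870), (33, 1, 3450), (39, 1, 1740), (39, 1, 2980), (39, 1, 5720)}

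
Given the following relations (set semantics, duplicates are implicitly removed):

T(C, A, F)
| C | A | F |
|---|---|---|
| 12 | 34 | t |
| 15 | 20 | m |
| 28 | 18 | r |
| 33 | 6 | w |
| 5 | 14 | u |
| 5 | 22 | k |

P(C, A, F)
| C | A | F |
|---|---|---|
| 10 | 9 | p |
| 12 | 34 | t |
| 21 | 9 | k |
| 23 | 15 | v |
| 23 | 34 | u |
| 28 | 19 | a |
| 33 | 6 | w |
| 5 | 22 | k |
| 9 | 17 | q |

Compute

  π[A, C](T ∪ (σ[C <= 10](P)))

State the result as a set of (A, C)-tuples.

Filtering on C <= 10 leaves {(10, 9, p), (5, 22, k), (9, 17, q)}.
Set union of the two operands is {(10, 9, p), (12, 34, t), (15, 20, m), (28, 18, r), (33, 6, w), (5, 14, u), (5, 22, k), (9, 17, q)}.
π_{A, C} gives {(14, 5), (17, 9), (18, 28), (20, 15), (22, 5), (34, 12), (6, 33), (9, 10)}.

{(14, 5), (17, 9), (18, 28), (20, 15), (22, 5), (34, 12), (6, 33), (9, 10)}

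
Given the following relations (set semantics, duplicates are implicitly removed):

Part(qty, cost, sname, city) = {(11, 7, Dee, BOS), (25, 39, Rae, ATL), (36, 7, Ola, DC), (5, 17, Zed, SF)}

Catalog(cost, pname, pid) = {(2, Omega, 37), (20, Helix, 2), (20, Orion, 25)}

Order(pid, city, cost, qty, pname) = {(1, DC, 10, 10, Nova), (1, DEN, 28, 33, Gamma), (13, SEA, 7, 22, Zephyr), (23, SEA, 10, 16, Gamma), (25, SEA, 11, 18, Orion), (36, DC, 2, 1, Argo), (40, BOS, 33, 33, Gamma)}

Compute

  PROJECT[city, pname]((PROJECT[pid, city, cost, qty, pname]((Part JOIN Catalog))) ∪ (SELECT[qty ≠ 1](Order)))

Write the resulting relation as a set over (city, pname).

{(BOS, Gamma), (DC, Nova), (DEN, Gamma), (SEA, Gamma), (SEA, Orion), (SEA, Zephyr)}

Part ⋈ Catalog (natural join on cost): {}
π[pid, city, cost, qty, pname]: project onto (pid, city, cost, qty, pname) → {}
Apply σ_{qty ≠ 1}; surviving tuples: {(1, DC, 10, 10, Nova), (1, DEN, 28, 33, Gamma), (13, SEA, 7, 22, Zephyr), (23, SEA, 10, 16, Gamma), (25, SEA, 11, 18, Orion), (40, BOS, 33, 33, Gamma)}
Union: {} with {(1, DC, 10, 10, Nova), (1, DEN, 28, 33, Gamma), (13, SEA, 7, 22, Zephyr), (23, SEA, 10, 16, Gamma), (25, SEA, 11, 18, Orion), (40, BOS, 33, 33, Gamma)} → {(1, DC, 10, 10, Nova), (1, DEN, 28, 33, Gamma), (13, SEA, 7, 22, Zephyr), (23, SEA, 10, 16, Gamma), (25, SEA, 11, 18, Orion), (40, BOS, 33, 33, Gamma)}
π[city, pname]: project onto (city, pname) → {(BOS, Gamma), (DC, Nova), (DEN, Gamma), (SEA, Gamma), (SEA, Orion), (SEA, Zephyr)}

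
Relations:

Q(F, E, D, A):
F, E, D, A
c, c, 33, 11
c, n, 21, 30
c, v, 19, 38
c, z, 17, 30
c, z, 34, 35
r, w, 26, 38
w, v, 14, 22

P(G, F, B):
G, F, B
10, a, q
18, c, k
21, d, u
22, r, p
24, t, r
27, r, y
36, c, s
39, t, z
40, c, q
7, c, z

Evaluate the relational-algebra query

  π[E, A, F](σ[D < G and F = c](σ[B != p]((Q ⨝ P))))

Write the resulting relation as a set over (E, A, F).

{(c, 11, c), (n, 30, c), (v, 38, c), (z, 30, c), (z, 35, c)}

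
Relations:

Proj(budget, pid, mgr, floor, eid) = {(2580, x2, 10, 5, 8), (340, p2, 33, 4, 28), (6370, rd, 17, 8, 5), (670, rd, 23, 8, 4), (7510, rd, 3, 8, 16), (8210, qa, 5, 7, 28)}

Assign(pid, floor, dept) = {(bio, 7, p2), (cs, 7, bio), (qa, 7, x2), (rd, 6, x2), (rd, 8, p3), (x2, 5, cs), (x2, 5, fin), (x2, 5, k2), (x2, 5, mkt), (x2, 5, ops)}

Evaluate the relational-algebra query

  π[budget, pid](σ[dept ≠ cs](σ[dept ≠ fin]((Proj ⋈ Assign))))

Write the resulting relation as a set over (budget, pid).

Natural join on pid, floor: {(2580, x2, 10, 5, 8, cs), (2580, x2, 10, 5, 8, fin), (2580, x2, 10, 5, 8, k2), (2580, x2, 10, 5, 8, mkt), (2580, x2, 10, 5, 8, ops), (6370, rd, 17, 8, 5, p3), (670, rd, 23, 8, 4, p3), (7510, rd, 3, 8, 16, p3), (8210, qa, 5, 7, 28, x2)}
Filtering on dept ≠ fin leaves {(2580, x2, 10, 5, 8, cs), (2580, x2, 10, 5, 8, k2), (2580, x2, 10, 5, 8, mkt), (2580, x2, 10, 5, 8, ops), (6370, rd, 17, 8, 5, p3), (670, rd, 23, 8, 4, p3), (7510, rd, 3, 8, 16, p3), (8210, qa, 5, 7, 28, x2)}.
Filtering on dept ≠ cs leaves {(2580, x2, 10, 5, 8, k2), (2580, x2, 10, 5, 8, mkt), (2580, x2, 10, 5, 8, ops), (6370, rd, 17, 8, 5, p3), (670, rd, 23, 8, 4, p3), (7510, rd, 3, 8, 16, p3), (8210, qa, 5, 7, 28, x2)}.
Keep only column(s) budget, pid (2 duplicate(s) eliminated): {(2580, x2), (6370, rd), (670, rd), (7510, rd), (8210, qa)}

{(2580, x2), (6370, rd), (670, rd), (7510, rd), (8210, qa)}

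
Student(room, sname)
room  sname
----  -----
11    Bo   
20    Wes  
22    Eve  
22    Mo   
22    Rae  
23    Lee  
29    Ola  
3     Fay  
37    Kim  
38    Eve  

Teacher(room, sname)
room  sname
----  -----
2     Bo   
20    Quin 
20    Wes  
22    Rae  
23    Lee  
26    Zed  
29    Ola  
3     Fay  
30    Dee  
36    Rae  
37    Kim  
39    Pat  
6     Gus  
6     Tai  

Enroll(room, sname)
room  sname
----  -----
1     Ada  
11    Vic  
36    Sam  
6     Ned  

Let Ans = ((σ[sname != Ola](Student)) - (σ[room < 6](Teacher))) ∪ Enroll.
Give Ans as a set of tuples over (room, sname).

{(1, Ada), (11, Bo), (11, Vic), (20, Wes), (22, Eve), (22, Mo), (22, Rae), (23, Lee), (36, Sam), (37, Kim), (38, Eve), (6, Ned)}

σ[sname != Ola]: keep tuples satisfying sname != Ola → {(11, Bo), (20, Wes), (22, Eve), (22, Mo), (22, Rae), (23, Lee), (3, Fay), (37, Kim), (38, Eve)}
σ[room < 6]: keep tuples satisfying room < 6 → {(2, Bo), (3, Fay)}
Set difference of the two operands is {(11, Bo), (20, Wes), (22, Eve), (22, Mo), (22, Rae), (23, Lee), (37, Kim), (38, Eve)}.
Set union of the two operands is {(1, Ada), (11, Bo), (11, Vic), (20, Wes), (22, Eve), (22, Mo), (22, Rae), (23, Lee), (36, Sam), (37, Kim), (38, Eve), (6, Ned)}.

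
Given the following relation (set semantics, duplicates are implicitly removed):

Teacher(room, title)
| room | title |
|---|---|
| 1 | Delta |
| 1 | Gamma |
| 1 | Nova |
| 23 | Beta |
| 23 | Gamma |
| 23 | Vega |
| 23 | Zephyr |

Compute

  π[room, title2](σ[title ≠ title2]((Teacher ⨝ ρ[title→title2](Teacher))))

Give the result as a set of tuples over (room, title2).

{(1, Delta), (1, Gamma), (1, Nova), (23, Beta), (23, Gamma), (23, Vega), (23, Zephyr)}

ρ[title→title2]: schema becomes (room, title2); tuples unchanged.
Teacher ⋈ ρ[title→title2](Teacher) (natural join on room): {(1, Delta, Delta), (1, Delta, Gamma), (1, Delta, Nova), (1, Gamma, Delta), (1, Gamma, Gamma), (1, Gamma, Nova), (1, Nova, Delta), (1, Nova, Gamma), (1, Nova, Nova), (23, Beta, Beta), (23, Beta, Gamma), (23, Beta, Vega), (23, Beta, Zephyr), (23, Gamma, Beta), (23, Gamma, Gamma), (23, Gamma, Vega), (23, Gamma, Zephyr), (23, Vega, Beta), (23, Vega, Gamma), (23, Vega, Vega), (23, Vega, Zephyr), (23, Zephyr, Beta), (23, Zephyr, Gamma), (23, Zephyr, Vega), (23, Zephyr, Zephyr)}
σ[title ≠ title2]: keep tuples satisfying title ≠ title2 → {(1, Delta, Gamma), (1, Delta, Nova), (1, Gamma, Delta), (1, Gamma, Nova), (1, Nova, Delta), (1, Nova, Gamma), (23, Beta, Gamma), (23, Beta, Vega), (23, Beta, Zephyr), (23, Gamma, Beta), (23, Gamma, Vega), (23, Gamma, Zephyr), (23, Vega, Beta), (23, Vega, Gamma), (23, Vega, Zephyr), (23, Zephyr, Beta), (23, Zephyr, Gamma), (23, Zephyr, Vega)}
Keep only column(s) room, title2 (11 duplicate(s) eliminated): {(1, Delta), (1, Gamma), (1, Nova), (23, Beta), (23, Gamma), (23, Vega), (23, Zephyr)}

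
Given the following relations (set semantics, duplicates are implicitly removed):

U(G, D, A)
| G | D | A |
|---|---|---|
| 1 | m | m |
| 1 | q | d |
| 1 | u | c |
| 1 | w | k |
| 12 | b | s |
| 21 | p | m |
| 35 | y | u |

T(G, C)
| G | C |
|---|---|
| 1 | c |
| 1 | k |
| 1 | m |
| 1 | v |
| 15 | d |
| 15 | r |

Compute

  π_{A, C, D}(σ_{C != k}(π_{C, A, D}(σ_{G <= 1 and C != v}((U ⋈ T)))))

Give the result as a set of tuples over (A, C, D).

{(c, c, u), (c, m, u), (d, c, q), (d, m, q), (k, c, w), (k, m, w), (m, c, m), (m, m, m)}

Joining U and T on G yields {(1, m, m, c), (1, m, m, k), (1, m, m, m), (1, m, m, v), (1, q, d, c), (1, q, d, k), (1, q, d, m), (1, q, d, v), (1, u, c, c), (1, u, c, k), (1, u, c, m), (1, u, c, v), (1, w, k, c), (1, w, k, k), (1, w, k, m), (1, w, k, v)}.
Filtering on G <= 1 and C != v leaves {(1, m, m, c), (1, m, m, k), (1, m, m, m), (1, q, d, c), (1, q, d, k), (1, q, d, m), (1, u, c, c), (1, u, c, k), (1, u, c, m), (1, w, k, c), (1, w, k, k), (1, w, k, m)}.
Keep only column(s) C, A, D: {(c, c, u), (c, d, q), (c, k, w), (c, m, m), (k, c, u), (k, d, q), (k, k, w), (k, m, m), (m, c, u), (m, d, q), (m, k, w), (m, m, m)}
Filtering on C != k leaves {(c, c, u), (c, d, q), (c, k, w), (c, m, m), (m, c, u), (m, d, q), (m, k, w), (m, m, m)}.
Keep only column(s) A, C, D: {(c, c, u), (c, m, u), (d, c, q), (d, m, q), (k, c, w), (k, m, w), (m, c, m), (m, m, m)}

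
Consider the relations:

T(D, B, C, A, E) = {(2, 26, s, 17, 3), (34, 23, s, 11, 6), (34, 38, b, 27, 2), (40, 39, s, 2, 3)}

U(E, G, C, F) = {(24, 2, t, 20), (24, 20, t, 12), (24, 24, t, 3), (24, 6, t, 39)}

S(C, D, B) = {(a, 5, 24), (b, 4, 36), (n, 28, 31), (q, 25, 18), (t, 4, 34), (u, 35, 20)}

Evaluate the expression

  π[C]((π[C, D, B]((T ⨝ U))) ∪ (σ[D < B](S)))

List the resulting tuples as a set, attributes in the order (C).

Joining T and U on C, E yields {}.
Projecting to C, D, B: {}
Filtering on D < B leaves {(a, 5, 24), (b, 4, 36), (n, 28, 31), (t, 4, 34)}.
Taking the union: {(a, 5, 24), (b, 4, 36), (n, 28, 31), (t, 4, 34)}
Projecting to C: {a, b, n, t}

{a, b, n, t}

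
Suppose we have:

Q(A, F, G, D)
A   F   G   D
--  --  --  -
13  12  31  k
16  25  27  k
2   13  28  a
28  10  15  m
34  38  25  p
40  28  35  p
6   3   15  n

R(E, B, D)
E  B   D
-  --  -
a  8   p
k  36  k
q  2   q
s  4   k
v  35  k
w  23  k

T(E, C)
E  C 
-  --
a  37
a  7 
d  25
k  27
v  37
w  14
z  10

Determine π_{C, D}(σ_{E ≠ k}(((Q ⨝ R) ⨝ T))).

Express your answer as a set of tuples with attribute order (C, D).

{(14, k), (37, k), (37, p), (7, p)}

Q ⋈ R (natural join on D): {(13, 12, 31, k, k, 36), (13, 12, 31, k, s, 4), (13, 12, 31, k, v, 35), (13, 12, 31, k, w, 23), (16, 25, 27, k, k, 36), (16, 25, 27, k, s, 4), (16, 25, 27, k, v, 35), (16, 25, 27, k, w, 23), (34, 38, 25, p, a, 8), (40, 28, 35, p, a, 8)}
(Q ⨝ R) ⋈ T (natural join on E): {(13, 12, 31, k, k, 36, 27), (13, 12, 31, k, v, 35, 37), (13, 12, 31, k, w, 23, 14), (16, 25, 27, k, k, 36, 27), (16, 25, 27, k, v, 35, 37), (16, 25, 27, k, w, 23, 14), (34, 38, 25, p, a, 8, 37), (34, 38, 25, p, a, 8, 7), (40, 28, 35, p, a, 8, 37), (40, 28, 35, p, a, 8, 7)}
Apply σ_{E ≠ k}; surviving tuples: {(13, 12, 31, k, v, 35, 37), (13, 12, 31, k, w, 23, 14), (16, 25, 27, k, v, 35, 37), (16, 25, 27, k, w, 23, 14), (34, 38, 25, p, a, 8, 37), (34, 38, 25, p, a, 8, 7), (40, 28, 35, p, a, 8, 37), (40, 28, 35, p, a, 8, 7)}
π_{C, D} gives {(14, k), (37, k), (37, p), (7, p)} (4 duplicate(s) eliminated).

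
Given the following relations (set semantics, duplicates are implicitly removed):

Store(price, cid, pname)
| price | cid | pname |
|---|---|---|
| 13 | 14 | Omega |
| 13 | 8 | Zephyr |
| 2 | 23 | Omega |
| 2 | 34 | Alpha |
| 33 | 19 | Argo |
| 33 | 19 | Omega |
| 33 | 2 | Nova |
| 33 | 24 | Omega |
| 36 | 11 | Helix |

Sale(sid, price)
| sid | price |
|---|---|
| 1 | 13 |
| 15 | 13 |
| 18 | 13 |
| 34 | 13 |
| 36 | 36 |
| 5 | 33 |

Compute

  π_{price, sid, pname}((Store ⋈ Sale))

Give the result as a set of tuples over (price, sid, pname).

Joining Store and Sale on price yields {(13, 14, Omega, 1), (13, 14, Omega, 15), (13, 14, Omega, 18), (13, 14, Omega, 34), (13, 8, Zephyr, 1), (13, 8, Zephyr, 15), (13, 8, Zephyr, 18), (13, 8, Zephyr, 34), (33, 19, Argo, 5), (33, 19, Omega, 5), (33, 2, Nova, 5), (33, 24, Omega, 5), (36, 11, Helix, 36)}.
Projecting to price, sid, pname (1 duplicate(s) eliminated): {(13, 1, Omega), (13, 1, Zephyr), (13, 15, Omega), (13, 15, Zephyr), (13, 18, Omega), (13, 18, Zephyr), (13, 34, Omega), (13, 34, Zephyr), (33, 5, Argo), (33, 5, Nova), (33, 5, Omega), (36, 36, Helix)}

{(13, 1, Omega), (13, 1, Zephyr), (13, 15, Omega), (13, 15, Zephyr), (13, 18, Omega), (13, 18, Zephyr), (13, 34, Omega), (13, 34, Zephyr), (33, 5, Argo), (33, 5, Nova), (33, 5, Omega), (36, 36, Helix)}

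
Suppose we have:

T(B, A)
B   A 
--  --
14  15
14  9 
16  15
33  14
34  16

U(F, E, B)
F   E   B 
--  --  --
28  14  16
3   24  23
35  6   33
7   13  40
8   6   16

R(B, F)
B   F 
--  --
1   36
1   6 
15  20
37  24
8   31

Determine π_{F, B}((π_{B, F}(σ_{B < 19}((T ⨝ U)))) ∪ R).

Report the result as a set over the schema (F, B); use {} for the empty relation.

Natural join on B: {(16, 15, 28, 14), (16, 15, 8, 6), (33, 14, 35, 6)}
σ[B < 19]: keep tuples satisfying B < 19 → {(16, 15, 28, 14), (16, 15, 8, 6)}
Projecting to B, F: {(16, 28), (16, 8)}
Taking the union: {(1, 36), (1, 6), (15, 20), (16, 28), (16, 8), (37, 24), (8, 31)}
Projecting to F, B: {(20, 15), (24, 37), (28, 16), (31, 8), (36, 1), (6, 1), (8, 16)}

{(20, 15), (24, 37), (28, 16), (31, 8), (36, 1), (6, 1), (8, 16)}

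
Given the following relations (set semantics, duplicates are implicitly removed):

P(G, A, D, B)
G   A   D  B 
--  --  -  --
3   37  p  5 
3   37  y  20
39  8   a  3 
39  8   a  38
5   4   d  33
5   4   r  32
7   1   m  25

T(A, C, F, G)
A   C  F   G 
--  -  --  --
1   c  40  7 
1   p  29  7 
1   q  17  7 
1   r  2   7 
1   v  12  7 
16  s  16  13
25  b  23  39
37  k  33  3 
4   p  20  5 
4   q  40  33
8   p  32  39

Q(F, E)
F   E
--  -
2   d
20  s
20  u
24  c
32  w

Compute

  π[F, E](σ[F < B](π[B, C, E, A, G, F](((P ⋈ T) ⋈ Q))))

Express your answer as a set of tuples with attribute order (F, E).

{(2, d), (20, s), (20, u), (32, w)}

Natural join on G, A: {(3, 37, p, 5, k, 33), (3, 37, y, 20, k, 33), (39, 8, a, 3, p, 32), (39, 8, a, 38, p, 32), (5, 4, d, 33, p, 20), (5, 4, r, 32, p, 20), (7, 1, m, 25, c, 40), (7, 1, m, 25, p, 29), (7, 1, m, 25, q, 17), (7, 1, m, 25, r, 2), (7, 1, m, 25, v, 12)}
Natural join on F: {(39, 8, a, 3, p, 32, w), (39, 8, a, 38, p, 32, w), (5, 4, d, 33, p, 20, s), (5, 4, d, 33, p, 20, u), (5, 4, r, 32, p, 20, s), (5, 4, r, 32, p, 20, u), (7, 1, m, 25, r, 2, d)}
Keep only column(s) B, C, E, A, G, F: {(25, r, d, 1, 7, 2), (3, p, w, 8, 39, 32), (32, p, s, 4, 5, 20), (32, p, u, 4, 5, 20), (33, p, s, 4, 5, 20), (33, p, u, 4, 5, 20), (38, p, w, 8, 39, 32)}
Apply σ_{F < B}; surviving tuples: {(25, r, d, 1, 7, 2), (32, p, s, 4, 5, 20), (32, p, u, 4, 5, 20), (33, p, s, 4, 5, 20), (33, p, u, 4, 5, 20), (38, p, w, 8, 39, 32)}
Keep only column(s) F, E (2 duplicate(s) eliminated): {(2, d), (20, s), (20, u), (32, w)}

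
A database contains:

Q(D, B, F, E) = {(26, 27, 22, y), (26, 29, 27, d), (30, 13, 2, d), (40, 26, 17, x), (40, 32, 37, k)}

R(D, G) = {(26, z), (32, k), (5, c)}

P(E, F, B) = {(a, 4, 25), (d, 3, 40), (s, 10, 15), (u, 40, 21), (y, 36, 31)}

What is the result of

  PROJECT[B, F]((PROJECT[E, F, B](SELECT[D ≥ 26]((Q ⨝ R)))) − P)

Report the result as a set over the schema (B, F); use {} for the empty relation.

Q ⋈ R (natural join on D): {(26, 27, 22, y, z), (26, 29, 27, d, z)}
Selection D ≥ 26: {(26, 27, 22, y, z), (26, 29, 27, d, z)}
Keep only column(s) E, F, B: {(d, 27, 29), (y, 22, 27)}
Set difference of the two operands is {(d, 27, 29), (y, 22, 27)}.
Keep only column(s) B, F: {(27, 22), (29, 27)}

{(27, 22), (29, 27)}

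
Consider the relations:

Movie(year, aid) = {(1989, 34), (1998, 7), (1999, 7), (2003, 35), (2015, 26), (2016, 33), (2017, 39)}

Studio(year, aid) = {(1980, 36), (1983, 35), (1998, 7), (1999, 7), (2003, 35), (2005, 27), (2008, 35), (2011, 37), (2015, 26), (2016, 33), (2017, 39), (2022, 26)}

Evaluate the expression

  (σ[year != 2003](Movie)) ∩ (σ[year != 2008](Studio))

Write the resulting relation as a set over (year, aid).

{(1998, 7), (1999, 7), (2015, 26), (2016, 33), (2017, 39)}

σ[year != 2003]: keep tuples satisfying year != 2003 → {(1989, 34), (1998, 7), (1999, 7), (2015, 26), (2016, 33), (2017, 39)}
σ[year != 2008]: keep tuples satisfying year != 2008 → {(1980, 36), (1983, 35), (1998, 7), (1999, 7), (2003, 35), (2005, 27), (2011, 37), (2015, 26), (2016, 33), (2017, 39), (2022, 26)}
Set intersection of the two operands is {(1998, 7), (1999, 7), (2015, 26), (2016, 33), (2017, 39)}.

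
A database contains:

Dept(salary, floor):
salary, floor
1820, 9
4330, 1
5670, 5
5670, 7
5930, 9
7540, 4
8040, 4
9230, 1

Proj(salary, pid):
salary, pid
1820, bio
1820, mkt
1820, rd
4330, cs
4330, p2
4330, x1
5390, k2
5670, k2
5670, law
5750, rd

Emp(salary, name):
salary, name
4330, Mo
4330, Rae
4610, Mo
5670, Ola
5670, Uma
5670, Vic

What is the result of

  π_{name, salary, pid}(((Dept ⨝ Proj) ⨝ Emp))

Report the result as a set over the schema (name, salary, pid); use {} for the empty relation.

{(Mo, 4330, cs), (Mo, 4330, p2), (Mo, 4330, x1), (Ola, 5670, k2), (Ola, 5670, law), (Rae, 4330, cs), (Rae, 4330, p2), (Rae, 4330, x1), (Uma, 5670, k2), (Uma, 5670, law), (Vic, 5670, k2), (Vic, 5670, law)}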